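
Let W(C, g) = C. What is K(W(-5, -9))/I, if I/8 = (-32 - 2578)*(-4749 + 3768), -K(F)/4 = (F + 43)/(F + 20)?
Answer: -19/38406150 ≈ -4.9471e-7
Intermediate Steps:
K(F) = -4*(43 + F)/(20 + F) (K(F) = -4*(F + 43)/(F + 20) = -4*(43 + F)/(20 + F))
I = 20483280 (I = 8*((-32 - 2578)*(-4749 + 3768)) = 8*(-2610*(-981)) = 8*2560410 = 20483280)
K(W(-5, -9))/I = (4*(-43 - 1*(-5))/(20 - 5))/20483280 = (4*(-43 + 5)/15)*(1/20483280) = (4*(1/15)*(-38))*(1/20483280) = -152/15*1/20483280 = -19/38406150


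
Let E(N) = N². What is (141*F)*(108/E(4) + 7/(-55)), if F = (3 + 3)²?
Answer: 1848933/55 ≈ 33617.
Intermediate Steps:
F = 36 (F = 6² = 36)
(141*F)*(108/E(4) + 7/(-55)) = (141*36)*(108/(4²) + 7/(-55)) = 5076*(108/16 + 7*(-1/55)) = 5076*(108*(1/16) - 7/55) = 5076*(27/4 - 7/55) = 5076*(1457/220) = 1848933/55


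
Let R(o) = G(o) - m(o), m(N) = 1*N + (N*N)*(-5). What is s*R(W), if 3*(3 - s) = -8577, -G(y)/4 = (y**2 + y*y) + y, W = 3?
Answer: -120204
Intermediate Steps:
G(y) = -8*y**2 - 4*y (G(y) = -4*((y**2 + y*y) + y) = -4*((y**2 + y**2) + y) = -4*(2*y**2 + y) = -4*(y + 2*y**2) = -8*y**2 - 4*y)
m(N) = N - 5*N**2 (m(N) = N + N**2*(-5) = N - 5*N**2)
s = 2862 (s = 3 - 1/3*(-8577) = 3 + 2859 = 2862)
R(o) = -o*(1 - 5*o) - 4*o*(1 + 2*o) (R(o) = -4*o*(1 + 2*o) - o*(1 - 5*o) = -o*(1 - 5*o) - 4*o*(1 + 2*o))
s*R(W) = 2862*(3*(-5 - 3*3)) = 2862*(3*(-5 - 9)) = 2862*(3*(-14)) = 2862*(-42) = -120204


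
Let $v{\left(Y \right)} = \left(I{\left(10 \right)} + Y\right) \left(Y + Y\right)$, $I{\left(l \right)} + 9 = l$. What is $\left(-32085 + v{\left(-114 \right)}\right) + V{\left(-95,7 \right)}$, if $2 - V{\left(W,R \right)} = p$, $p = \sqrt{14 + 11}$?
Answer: $-6324$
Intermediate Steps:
$p = 5$ ($p = \sqrt{25} = 5$)
$V{\left(W,R \right)} = -3$ ($V{\left(W,R \right)} = 2 - 5 = -3$)
$I{\left(l \right)} = -9 + l$
$v{\left(Y \right)} = 2 Y \left(1 + Y\right)$ ($v{\left(Y \right)} = \left(\left(-9 + 10\right) + Y\right) \left(Y + Y\right) = \left(1 + Y\right) 2 Y = 2 Y \left(1 + Y\right)$)
$\left(-32085 + v{\left(-114 \right)}\right) + V{\left(-95,7 \right)} = \left(-32085 + 2 \left(-114\right) \left(1 - 114\right)\right) - 3 = \left(-32085 + 2 \left(-114\right) \left(-113\right)\right) - 3 = \left(-32085 + 25764\right) - 3 = -6321 - 3 = -6324$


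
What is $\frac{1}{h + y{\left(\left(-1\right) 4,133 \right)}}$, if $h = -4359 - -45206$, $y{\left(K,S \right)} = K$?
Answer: $\frac{1}{40843} \approx 2.4484 \cdot 10^{-5}$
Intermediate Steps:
$h = 40847$ ($h = -4359 + 45206 = 40847$)
$\frac{1}{h + y{\left(\left(-1\right) 4,133 \right)}} = \frac{1}{40847 - 4} = \frac{1}{40843}$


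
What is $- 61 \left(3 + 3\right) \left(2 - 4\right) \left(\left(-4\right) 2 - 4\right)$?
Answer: $-8784$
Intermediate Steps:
$- 61 \left(3 + 3\right) \left(2 - 4\right) \left(\left(-4\right) 2 - 4\right) = - 61 \cdot 6 \left(- 2 \left(-8 - 4\right)\right) = - 61 \cdot 6 \left(\left(-2\right) \left(-12\right)\right) = - 61 \cdot 6 \cdot 24 = \left(-61\right) 144 = -8784$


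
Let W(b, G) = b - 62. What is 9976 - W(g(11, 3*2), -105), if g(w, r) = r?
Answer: 10032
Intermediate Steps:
W(b, G) = -62 + b
9976 - W(g(11, 3*2), -105) = 9976 - (-62 + 3*2) = 9976 - (-62 + 6) = 9976 - 1*(-56) = 9976 + 56 = 10032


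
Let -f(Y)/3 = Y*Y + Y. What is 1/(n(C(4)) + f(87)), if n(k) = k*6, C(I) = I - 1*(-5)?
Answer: -1/22914 ≈ -4.3641e-5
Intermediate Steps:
C(I) = 5 + I (C(I) = I + 5 = 5 + I)
n(k) = 6*k
f(Y) = -3*Y - 3*Y² (f(Y) = -3*(Y*Y + Y) = -3*(Y² + Y) = -3*(Y + Y²) = -3*Y - 3*Y²)
1/(n(C(4)) + f(87)) = 1/(6*(5 + 4) - 3*87*(1 + 87)) = 1/(6*9 - 3*87*88) = 1/(54 - 22968) = 1/(-22914) = -1/22914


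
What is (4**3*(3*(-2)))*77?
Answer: -29568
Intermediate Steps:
(4**3*(3*(-2)))*77 = (64*(-6))*77 = -384*77 = -29568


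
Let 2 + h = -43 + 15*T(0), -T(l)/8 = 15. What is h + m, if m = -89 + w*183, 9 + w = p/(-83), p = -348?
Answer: -233539/83 ≈ -2813.7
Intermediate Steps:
T(l) = -120 (T(l) = -8*15 = -120)
h = -1845 (h = -2 + (-43 + 15*(-120)) = -2 + (-43 - 1800) = -2 - 1843 = -1845)
w = -399/83 (w = -9 - 348/(-83) = -9 - 348*(-1/83) = -9 + 348/83 = -399/83 ≈ -4.8072)
m = -80404/83 (m = -89 - 399/83*183 = -89 - 73017/83 = -80404/83 ≈ -968.72)
h + m = -1845 - 80404/83 = -233539/83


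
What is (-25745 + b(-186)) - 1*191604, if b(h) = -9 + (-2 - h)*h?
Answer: -251582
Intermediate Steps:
b(h) = -9 + h*(-2 - h)
(-25745 + b(-186)) - 1*191604 = (-25745 + (-9 - 1*(-186)² - 2*(-186))) - 1*191604 = (-25745 + (-9 - 1*34596 + 372)) - 191604 = (-25745 + (-9 - 34596 + 372)) - 191604 = (-25745 - 34233) - 191604 = -59978 - 191604 = -251582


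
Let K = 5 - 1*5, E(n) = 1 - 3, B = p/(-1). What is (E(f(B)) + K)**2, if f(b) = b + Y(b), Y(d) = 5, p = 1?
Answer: 4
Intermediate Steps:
B = -1 (B = 1/(-1) = 1*(-1) = -1)
f(b) = 5 + b (f(b) = b + 5 = 5 + b)
E(n) = -2
K = 0 (K = 5 - 5 = 0)
(E(f(B)) + K)**2 = (-2 + 0)**2 = (-2)**2 = 4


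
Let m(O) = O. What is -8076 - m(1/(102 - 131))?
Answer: -234203/29 ≈ -8076.0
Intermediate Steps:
-8076 - m(1/(102 - 131)) = -8076 - 1/(102 - 131) = -8076 - 1/(-29) = -8076 - 1*(-1/29) = -8076 + 1/29 = -234203/29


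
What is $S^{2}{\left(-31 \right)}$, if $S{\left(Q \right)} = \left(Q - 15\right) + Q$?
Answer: $5929$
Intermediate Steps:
$S{\left(Q \right)} = -15 + 2 Q$ ($S{\left(Q \right)} = \left(-15 + Q\right) + Q = -15 + 2 Q$)
$S^{2}{\left(-31 \right)} = \left(-15 + 2 \left(-31\right)\right)^{2} = \left(-15 - 62\right)^{2} = \left(-77\right)^{2} = 5929$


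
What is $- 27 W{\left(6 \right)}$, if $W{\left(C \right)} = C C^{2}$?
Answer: $-5832$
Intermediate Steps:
$W{\left(C \right)} = C^{3}$
$- 27 W{\left(6 \right)} = - 27 \cdot 6^{3} = \left(-27\right) 216 = -5832$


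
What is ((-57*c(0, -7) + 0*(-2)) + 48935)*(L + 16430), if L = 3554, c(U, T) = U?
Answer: 977917040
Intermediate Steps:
((-57*c(0, -7) + 0*(-2)) + 48935)*(L + 16430) = ((-57*0 + 0*(-2)) + 48935)*(3554 + 16430) = ((0 + 0) + 48935)*19984 = (0 + 48935)*19984 = 48935*19984 = 977917040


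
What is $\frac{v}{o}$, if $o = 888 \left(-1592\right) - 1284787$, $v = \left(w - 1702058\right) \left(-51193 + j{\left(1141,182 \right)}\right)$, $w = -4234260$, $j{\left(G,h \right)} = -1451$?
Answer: $- \frac{312511524792}{2698483} \approx -1.1581 \cdot 10^{5}$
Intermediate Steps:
$v = 312511524792$ ($v = \left(-4234260 - 1702058\right) \left(-51193 - 1451\right) = \left(-5936318\right) \left(-52644\right) = 312511524792$)
$o = -2698483$ ($o = -1413696 - 1284787 = -2698483$)
$\frac{v}{o} = \frac{312511524792}{-2698483} = 312511524792 \left(- \frac{1}{2698483}\right) = - \frac{312511524792}{2698483}$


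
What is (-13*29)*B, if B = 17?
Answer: -6409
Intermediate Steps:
(-13*29)*B = -13*29*17 = -377*17 = -6409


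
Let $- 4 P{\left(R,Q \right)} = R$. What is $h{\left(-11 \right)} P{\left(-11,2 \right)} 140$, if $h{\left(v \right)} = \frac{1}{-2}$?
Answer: $- \frac{385}{2} \approx -192.5$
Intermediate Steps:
$P{\left(R,Q \right)} = - \frac{R}{4}$
$h{\left(v \right)} = - \frac{1}{2}$
$h{\left(-11 \right)} P{\left(-11,2 \right)} 140 = - \frac{\left(- \frac{1}{4}\right) \left(-11\right)}{2} \cdot 140 = \left(- \frac{1}{2}\right) \frac{11}{4} \cdot 140 = \left(- \frac{11}{8}\right) 140 = - \frac{385}{2}$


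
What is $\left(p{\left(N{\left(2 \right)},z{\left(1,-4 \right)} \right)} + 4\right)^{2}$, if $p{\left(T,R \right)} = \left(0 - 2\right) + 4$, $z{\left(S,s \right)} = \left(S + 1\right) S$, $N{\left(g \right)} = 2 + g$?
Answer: $36$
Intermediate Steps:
$z{\left(S,s \right)} = S \left(1 + S\right)$ ($z{\left(S,s \right)} = \left(1 + S\right) S = S \left(1 + S\right)$)
$p{\left(T,R \right)} = 2$ ($p{\left(T,R \right)} = -2 + 4 = 2$)
$\left(p{\left(N{\left(2 \right)},z{\left(1,-4 \right)} \right)} + 4\right)^{2} = \left(2 + 4\right)^{2} = 6^{2} = 36$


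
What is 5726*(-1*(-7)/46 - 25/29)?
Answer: -2711261/667 ≈ -4064.9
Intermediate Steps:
5726*(-1*(-7)/46 - 25/29) = 5726*(7*(1/46) - 25*1/29) = 5726*(7/46 - 25/29) = 5726*(-947/1334) = -2711261/667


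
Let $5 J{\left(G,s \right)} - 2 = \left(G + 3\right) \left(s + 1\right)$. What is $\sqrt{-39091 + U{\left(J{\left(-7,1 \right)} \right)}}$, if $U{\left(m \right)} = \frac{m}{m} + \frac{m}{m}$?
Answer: $i \sqrt{39089} \approx 197.71 i$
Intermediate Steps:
$J{\left(G,s \right)} = \frac{2}{5} + \frac{\left(1 + s\right) \left(3 + G\right)}{5}$ ($J{\left(G,s \right)} = \frac{2}{5} + \frac{\left(G + 3\right) \left(s + 1\right)}{5} = \frac{2}{5} + \frac{\left(3 + G\right) \left(1 + s\right)}{5} = \frac{2}{5} + \frac{\left(1 + s\right) \left(3 + G\right)}{5}$)
$U{\left(m \right)} = 2$ ($U{\left(m \right)} = 1 + 1 = 2$)
$\sqrt{-39091 + U{\left(J{\left(-7,1 \right)} \right)}} = \sqrt{-39091 + 2} = \sqrt{-39089} = i \sqrt{39089}$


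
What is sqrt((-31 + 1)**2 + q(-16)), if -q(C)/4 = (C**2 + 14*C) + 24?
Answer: 26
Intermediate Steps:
q(C) = -96 - 56*C - 4*C**2 (q(C) = -4*((C**2 + 14*C) + 24) = -4*(24 + C**2 + 14*C) = -96 - 56*C - 4*C**2)
sqrt((-31 + 1)**2 + q(-16)) = sqrt((-31 + 1)**2 + (-96 - 56*(-16) - 4*(-16)**2)) = sqrt((-30)**2 + (-96 + 896 - 4*256)) = sqrt(900 + (-96 + 896 - 1024)) = sqrt(900 - 224) = sqrt(676) = 26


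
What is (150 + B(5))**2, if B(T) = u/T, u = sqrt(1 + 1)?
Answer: (750 + sqrt(2))**2/25 ≈ 22585.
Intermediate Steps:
u = sqrt(2) ≈ 1.4142
B(T) = sqrt(2)/T
(150 + B(5))**2 = (150 + sqrt(2)/5)**2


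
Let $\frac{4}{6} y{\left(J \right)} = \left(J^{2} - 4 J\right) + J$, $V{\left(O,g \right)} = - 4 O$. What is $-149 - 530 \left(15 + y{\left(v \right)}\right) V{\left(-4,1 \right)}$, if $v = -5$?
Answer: $-636149$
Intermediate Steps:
$y{\left(J \right)} = - \frac{9 J}{2} + \frac{3 J^{2}}{2}$ ($y{\left(J \right)} = \frac{3 \left(\left(J^{2} - 4 J\right) + J\right)}{2} = \frac{3 \left(J^{2} - 3 J\right)}{2} = - \frac{9 J}{2} + \frac{3 J^{2}}{2}$)
$-149 - 530 \left(15 + y{\left(v \right)}\right) V{\left(-4,1 \right)} = -149 - 530 \left(15 + \frac{3}{2} \left(-5\right) \left(-3 - 5\right)\right) \left(\left(-4\right) \left(-4\right)\right) = -149 - 530 \left(15 + \frac{3}{2} \left(-5\right) \left(-8\right)\right) 16 = -149 - 530 \left(15 + 60\right) 16 = -149 - 530 \cdot 75 \cdot 16 = -149 - 636000 = -636149$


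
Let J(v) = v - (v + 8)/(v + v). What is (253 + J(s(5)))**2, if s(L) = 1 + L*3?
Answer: 1151329/16 ≈ 71958.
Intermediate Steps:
s(L) = 1 + 3*L
J(v) = v - (8 + v)/(2*v)
(253 + J(s(5)))**2 = (253 + (-1/2 + (1 + 3*5) - 4/(1 + 3*5)))**2 = (253 + (-1/2 + (1 + 15) - 4/(1 + 15)))**2 = (253 + (-1/2 + 16 - 4/16))**2 = (253 + (-1/2 + 16 - 4*1/16))**2 = (253 + (-1/2 + 16 - 1/4))**2 = (253 + 61/4)**2 = (1073/4)**2 = 1151329/16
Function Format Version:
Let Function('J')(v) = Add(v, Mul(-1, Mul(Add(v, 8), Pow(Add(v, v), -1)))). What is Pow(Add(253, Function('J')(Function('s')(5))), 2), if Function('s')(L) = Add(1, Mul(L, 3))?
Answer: Rational(1151329, 16) ≈ 71958.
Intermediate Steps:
Function('s')(L) = Add(1, Mul(3, L))
Function('J')(v) = Add(v, Mul(Rational(-1, 2), Pow(v, -1), Add(8, v))) (Function('J')(v) = Add(v, Mul(-1, Mul(Add(8, v), Pow(Mul(2, v), -1)))) = Add(v, Mul(-1, Mul(Add(8, v), Mul(Rational(1, 2), Pow(v, -1))))) = Add(v, Mul(-1, Mul(Rational(1, 2), Pow(v, -1), Add(8, v)))) = Add(v, Mul(Rational(-1, 2), Pow(v, -1), Add(8, v))))
Pow(Add(253, Function('J')(Function('s')(5))), 2) = Pow(Add(253, Add(Rational(-1, 2), Add(1, Mul(3, 5)), Mul(-4, Pow(Add(1, Mul(3, 5)), -1)))), 2) = Pow(Add(253, Add(Rational(-1, 2), Add(1, 15), Mul(-4, Pow(Add(1, 15), -1)))), 2) = Pow(Add(253, Add(Rational(-1, 2), 16, Mul(-4, Pow(16, -1)))), 2) = Pow(Add(253, Add(Rational(-1, 2), 16, Mul(-4, Rational(1, 16)))), 2) = Pow(Add(253, Add(Rational(-1, 2), 16, Rational(-1, 4))), 2) = Pow(Add(253, Rational(61, 4)), 2) = Pow(Rational(1073, 4), 2) = Rational(1151329, 16)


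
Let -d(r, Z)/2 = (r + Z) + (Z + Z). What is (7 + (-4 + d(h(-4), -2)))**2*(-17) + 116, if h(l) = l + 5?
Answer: -2757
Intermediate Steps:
h(l) = 5 + l
d(r, Z) = -6*Z - 2*r (d(r, Z) = -2*((r + Z) + (Z + Z)) = -2*((Z + r) + 2*Z) = -2*(r + 3*Z) = -6*Z - 2*r)
(7 + (-4 + d(h(-4), -2)))**2*(-17) + 116 = (7 + (-4 + (-6*(-2) - 2*(5 - 4))))**2*(-17) + 116 = (7 + (-4 + (12 - 2*1)))**2*(-17) + 116 = (7 + (-4 + (12 - 2)))**2*(-17) + 116 = (7 + (-4 + 10))**2*(-17) + 116 = (7 + 6)**2*(-17) + 116 = 13**2*(-17) + 116 = 169*(-17) + 116 = -2873 + 116 = -2757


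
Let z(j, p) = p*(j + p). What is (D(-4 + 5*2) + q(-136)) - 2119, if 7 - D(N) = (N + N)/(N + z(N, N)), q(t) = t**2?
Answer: 212990/13 ≈ 16384.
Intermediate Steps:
D(N) = 7 - 2*N/(N + 2*N**2) (D(N) = 7 - (N + N)/(N + N*(N + N)) = 7 - 2*N/(N + N*(2*N)) = 7 - 2*N/(N + 2*N**2))
(D(-4 + 5*2) + q(-136)) - 2119 = ((5 + 14*(-4 + 5*2))/(1 + 2*(-4 + 5*2)) + (-136)**2) - 2119 = ((5 + 14*(-4 + 10))/(1 + 2*(-4 + 10)) + 18496) - 2119 = ((5 + 14*6)/(1 + 2*6) + 18496) - 2119 = ((5 + 84)/(1 + 12) + 18496) - 2119 = (89/13 + 18496) - 2119 = 240537/13 - 2119 = 212990/13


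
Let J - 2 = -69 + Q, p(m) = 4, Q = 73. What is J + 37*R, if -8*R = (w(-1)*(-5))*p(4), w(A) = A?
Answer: -173/2 ≈ -86.500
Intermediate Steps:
J = 6 (J = 2 + (-69 + 73) = 2 + 4 = 6)
R = -5/2 (R = -(-1*(-5))*4/8 = -5*4/8 = -⅛*20 = -5/2 ≈ -2.5000)
J + 37*R = 6 + 37*(-5/2) = 6 - 185/2 = -173/2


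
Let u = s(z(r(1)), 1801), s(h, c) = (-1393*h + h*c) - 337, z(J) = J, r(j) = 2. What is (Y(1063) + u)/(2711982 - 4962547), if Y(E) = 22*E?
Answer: -4773/450113 ≈ -0.010604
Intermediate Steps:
s(h, c) = -337 - 1393*h + c*h (s(h, c) = (-1393*h + c*h) - 337 = -337 - 1393*h + c*h)
u = 479 (u = -337 - 1393*2 + 1801*2 = -337 - 2786 + 3602 = 479)
(Y(1063) + u)/(2711982 - 4962547) = (22*1063 + 479)/(2711982 - 4962547) = (23386 + 479)/(-2250565) = 23865*(-1/2250565) = -4773/450113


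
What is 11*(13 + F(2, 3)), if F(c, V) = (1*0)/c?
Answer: 143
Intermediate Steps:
F(c, V) = 0 (F(c, V) = 0/c = 0)
11*(13 + F(2, 3)) = 11*(13 + 0) = 11*13 = 143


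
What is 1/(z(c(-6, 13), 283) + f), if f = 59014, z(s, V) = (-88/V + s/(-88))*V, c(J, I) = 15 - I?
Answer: 44/2592461 ≈ 1.6972e-5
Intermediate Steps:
z(s, V) = V*(-88/V - s/88) (z(s, V) = (-88/V + s*(-1/88))*V = (-88/V - s/88)*V = V*(-88/V - s/88))
1/(z(c(-6, 13), 283) + f) = 1/((-88 - 1/88*283*(15 - 1*13)) + 59014) = 1/((-88 - 1/88*283*(15 - 13)) + 59014) = 1/((-88 - 1/88*283*2) + 59014) = 1/((-88 - 283/44) + 59014) = 1/(-4155/44 + 59014) = 1/(2592461/44) = 44/2592461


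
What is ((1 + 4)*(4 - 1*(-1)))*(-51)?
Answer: -1275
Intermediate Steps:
((1 + 4)*(4 - 1*(-1)))*(-51) = (5*(4 + 1))*(-51) = (5*5)*(-51) = 25*(-51) = -1275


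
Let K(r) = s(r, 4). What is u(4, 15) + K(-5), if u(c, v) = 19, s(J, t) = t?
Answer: 23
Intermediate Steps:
K(r) = 4
u(4, 15) + K(-5) = 19 + 4 = 23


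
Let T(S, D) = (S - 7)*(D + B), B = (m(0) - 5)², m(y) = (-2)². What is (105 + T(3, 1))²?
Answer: 9409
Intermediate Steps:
m(y) = 4
B = 1 (B = (4 - 5)² = (-1)² = 1)
T(S, D) = (1 + D)*(-7 + S) (T(S, D) = (S - 7)*(D + 1) = (-7 + S)*(1 + D) = (1 + D)*(-7 + S))
(105 + T(3, 1))² = (105 + (-7 + 3 - 7*1 + 1*3))² = (105 + (-7 + 3 - 7 + 3))² = (105 - 8)² = 97² = 9409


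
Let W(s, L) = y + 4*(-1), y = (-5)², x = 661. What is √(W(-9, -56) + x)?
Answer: √682 ≈ 26.115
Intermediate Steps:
y = 25
W(s, L) = 21 (W(s, L) = 25 + 4*(-1) = 25 - 4 = 21)
√(W(-9, -56) + x) = √(21 + 661) = √682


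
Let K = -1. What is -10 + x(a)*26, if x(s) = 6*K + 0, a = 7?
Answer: -166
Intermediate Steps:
x(s) = -6 (x(s) = 6*(-1) + 0 = -6 + 0 = -6)
-10 + x(a)*26 = -10 - 6*26 = -10 - 156 = -166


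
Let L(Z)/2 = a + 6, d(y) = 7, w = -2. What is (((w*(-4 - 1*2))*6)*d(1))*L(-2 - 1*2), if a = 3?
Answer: 9072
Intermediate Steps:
L(Z) = 18 (L(Z) = 2*(3 + 6) = 2*9 = 18)
(((w*(-4 - 1*2))*6)*d(1))*L(-2 - 1*2) = ((-2*(-4 - 1*2)*6)*7)*18 = ((-2*(-4 - 2)*6)*7)*18 = ((-2*(-6)*6)*7)*18 = ((12*6)*7)*18 = (72*7)*18 = 504*18 = 9072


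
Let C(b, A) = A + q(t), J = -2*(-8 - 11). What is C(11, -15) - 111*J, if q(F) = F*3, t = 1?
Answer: -4230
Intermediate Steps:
J = 38 (J = -2*(-19) = 38)
q(F) = 3*F
C(b, A) = 3 + A (C(b, A) = A + 3*1 = A + 3 = 3 + A)
C(11, -15) - 111*J = (3 - 15) - 111*38 = -12 - 4218 = -4230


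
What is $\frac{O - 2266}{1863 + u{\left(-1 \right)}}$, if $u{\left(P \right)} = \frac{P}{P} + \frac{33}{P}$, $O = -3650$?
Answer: $- \frac{5916}{1831} \approx -3.231$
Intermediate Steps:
$u{\left(P \right)} = 1 + \frac{33}{P}$
$\frac{O - 2266}{1863 + u{\left(-1 \right)}} = \frac{-3650 - 2266}{1863 + \frac{33 - 1}{-1}} = - \frac{5916}{1863 - 32} = - \frac{5916}{1831}$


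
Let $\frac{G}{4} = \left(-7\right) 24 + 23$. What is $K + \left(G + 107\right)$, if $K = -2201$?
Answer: $-2674$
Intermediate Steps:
$G = -580$ ($G = 4 \left(\left(-7\right) 24 + 23\right) = 4 \left(-168 + 23\right) = 4 \left(-145\right) = -580$)
$K + \left(G + 107\right) = -2201 + \left(-580 + 107\right) = -2201 - 473 = -2674$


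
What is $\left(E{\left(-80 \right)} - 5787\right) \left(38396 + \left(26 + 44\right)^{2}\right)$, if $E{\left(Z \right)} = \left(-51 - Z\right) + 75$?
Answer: $-246051168$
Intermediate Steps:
$E{\left(Z \right)} = 24 - Z$
$\left(E{\left(-80 \right)} - 5787\right) \left(38396 + \left(26 + 44\right)^{2}\right) = \left(\left(24 - -80\right) - 5787\right) \left(38396 + \left(26 + 44\right)^{2}\right) = \left(\left(24 + 80\right) - 5787\right) \left(38396 + 70^{2}\right) = \left(104 - 5787\right) \left(38396 + 4900\right) = \left(-5683\right) 43296 = -246051168$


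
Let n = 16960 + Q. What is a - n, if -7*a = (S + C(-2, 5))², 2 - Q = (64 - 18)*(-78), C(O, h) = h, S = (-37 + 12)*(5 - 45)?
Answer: -1153875/7 ≈ -1.6484e+5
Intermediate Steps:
S = 1000 (S = -25*(-40) = 1000)
Q = 3590 (Q = 2 - (64 - 18)*(-78) = 2 - 46*(-78) = 2 - 1*(-3588) = 2 + 3588 = 3590)
a = -1010025/7 (a = -(1000 + 5)²/7 = -⅐*1005² = -⅐*1010025 = -1010025/7 ≈ -1.4429e+5)
n = 20550 (n = 16960 + 3590 = 20550)
a - n = -1010025/7 - 1*20550 = -1010025/7 - 20550 = -1153875/7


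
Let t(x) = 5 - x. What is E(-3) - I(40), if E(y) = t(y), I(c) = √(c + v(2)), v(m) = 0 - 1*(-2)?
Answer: 8 - √42 ≈ 1.5193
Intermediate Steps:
v(m) = 2 (v(m) = 0 + 2 = 2)
I(c) = √(2 + c) (I(c) = √(c + 2) = √(2 + c))
E(y) = 5 - y
E(-3) - I(40) = (5 - 1*(-3)) - √(2 + 40) = (5 + 3) - √42 = 8 - √42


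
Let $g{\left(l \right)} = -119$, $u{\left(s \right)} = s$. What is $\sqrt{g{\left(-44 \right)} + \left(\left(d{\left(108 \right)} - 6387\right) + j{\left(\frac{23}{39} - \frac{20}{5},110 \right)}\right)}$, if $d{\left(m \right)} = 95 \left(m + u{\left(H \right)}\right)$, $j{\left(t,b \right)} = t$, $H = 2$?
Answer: $\frac{\sqrt{5993637}}{39} \approx 62.774$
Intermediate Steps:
$d{\left(m \right)} = 190 + 95 m$ ($d{\left(m \right)} = 95 \left(m + 2\right) = 95 \left(2 + m\right) = 190 + 95 m$)
$\sqrt{g{\left(-44 \right)} + \left(\left(d{\left(108 \right)} - 6387\right) + j{\left(\frac{23}{39} - \frac{20}{5},110 \right)}\right)} = \sqrt{-119 + \left(\left(\left(190 + 95 \cdot 108\right) - 6387\right) + \left(\frac{23}{39} - \frac{20}{5}\right)\right)} = \sqrt{-119 + \left(\left(\left(190 + 10260\right) - 6387\right) + \left(23 \cdot \frac{1}{39} - 4\right)\right)} = \sqrt{-119 + \left(\left(10450 - 6387\right) + \left(\frac{23}{39} - 4\right)\right)} = \sqrt{-119 + \left(4063 - \frac{133}{39}\right)} = \sqrt{-119 + \frac{158324}{39}} = \sqrt{\frac{153683}{39}} = \frac{\sqrt{5993637}}{39}$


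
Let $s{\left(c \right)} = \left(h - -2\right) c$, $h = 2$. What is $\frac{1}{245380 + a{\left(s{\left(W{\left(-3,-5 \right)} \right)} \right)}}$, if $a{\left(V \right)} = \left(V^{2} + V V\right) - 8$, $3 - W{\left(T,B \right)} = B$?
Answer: $\frac{1}{247420} \approx 4.0417 \cdot 10^{-6}$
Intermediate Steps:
$W{\left(T,B \right)} = 3 - B$
$s{\left(c \right)} = 4 c$ ($s{\left(c \right)} = \left(2 - -2\right) c = \left(2 + 2\right) c = 4 c$)
$a{\left(V \right)} = -8 + 2 V^{2}$ ($a{\left(V \right)} = \left(V^{2} + V^{2}\right) - 8 = 2 V^{2} - 8 = -8 + 2 V^{2}$)
$\frac{1}{245380 + a{\left(s{\left(W{\left(-3,-5 \right)} \right)} \right)}} = \frac{1}{245380 - \left(8 - 2 \left(4 \left(3 - -5\right)\right)^{2}\right)} = \frac{1}{245380 - \left(8 - 2 \left(4 \left(3 + 5\right)\right)^{2}\right)} = \frac{1}{245380 - \left(8 - 2 \left(4 \cdot 8\right)^{2}\right)} = \frac{1}{245380 - \left(8 - 2 \cdot 32^{2}\right)} = \frac{1}{245380 + \left(-8 + 2 \cdot 1024\right)} = \frac{1}{245380 + \left(-8 + 2048\right)} = \frac{1}{245380 + 2040} = \frac{1}{247420}$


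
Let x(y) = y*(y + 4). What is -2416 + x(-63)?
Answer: 1301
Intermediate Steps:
x(y) = y*(4 + y)
-2416 + x(-63) = -2416 - 63*(4 - 63) = -2416 - 63*(-59) = -2416 + 3717 = 1301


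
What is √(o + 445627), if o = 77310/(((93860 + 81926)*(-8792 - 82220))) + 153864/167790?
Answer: √5575039371953451479289235283031865/111850459963970 ≈ 667.55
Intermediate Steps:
o = 205133422522029/223700919927940 (o = 77310/((175786*(-91012))) + 153864*(1/167790) = 77310/(-15998635432) + 25644/27965 = 77310*(-1/15998635432) + 25644/27965 = -38655/7999317716 + 25644/27965 = 205133422522029/223700919927940 ≈ 0.91700)
√(o + 445627) = √(205133422522029/223700919927940 + 445627) = √(99687374978150640409/223700919927940) = √5575039371953451479289235283031865/111850459963970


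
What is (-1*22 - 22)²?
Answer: 1936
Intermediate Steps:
(-1*22 - 22)² = (-22 - 22)² = (-44)² = 1936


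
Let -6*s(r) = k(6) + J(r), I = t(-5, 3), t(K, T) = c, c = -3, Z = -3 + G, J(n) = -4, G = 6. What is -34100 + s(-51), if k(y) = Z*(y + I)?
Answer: -204605/6 ≈ -34101.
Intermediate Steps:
Z = 3 (Z = -3 + 6 = 3)
t(K, T) = -3
I = -3
k(y) = -9 + 3*y (k(y) = 3*(y - 3) = 3*(-3 + y) = -9 + 3*y)
s(r) = -⅚ (s(r) = -((-9 + 3*6) - 4)/6 = -((-9 + 18) - 4)/6 = -(9 - 4)/6 = -⅙*5 = -⅚)
-34100 + s(-51) = -34100 - ⅚ = -204605/6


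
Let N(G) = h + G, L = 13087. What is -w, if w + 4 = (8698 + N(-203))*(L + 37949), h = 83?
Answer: -437786804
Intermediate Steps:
N(G) = 83 + G
w = 437786804 (w = -4 + (8698 + (83 - 203))*(13087 + 37949) = -4 + (8698 - 120)*51036 = -4 + 8578*51036 = -4 + 437786808 = 437786804)
-w = -1*437786804 = -437786804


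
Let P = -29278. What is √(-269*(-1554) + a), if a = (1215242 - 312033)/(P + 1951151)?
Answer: √1544020825502443811/1921873 ≈ 646.55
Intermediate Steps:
a = 903209/1921873 (a = (1215242 - 312033)/(-29278 + 1951151) = 903209/1921873 ≈ 0.46996)
√(-269*(-1554) + a) = √(-269*(-1554) + 903209/1921873) = √(418026 + 903209/1921873) = √(803393785907/1921873) = √1544020825502443811/1921873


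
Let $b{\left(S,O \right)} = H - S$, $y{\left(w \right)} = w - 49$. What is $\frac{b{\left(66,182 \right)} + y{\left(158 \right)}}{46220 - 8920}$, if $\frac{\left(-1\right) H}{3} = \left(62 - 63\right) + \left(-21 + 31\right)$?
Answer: $\frac{4}{9325} \approx 0.00042895$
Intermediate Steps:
$y{\left(w \right)} = -49 + w$ ($y{\left(w \right)} = w - 49 = -49 + w$)
$H = -27$ ($H = - 3 \left(\left(62 - 63\right) + \left(-21 + 31\right)\right) = - 3 \left(-1 + 10\right) = \left(-3\right) 9 = -27$)
$b{\left(S,O \right)} = -27 - S$
$\frac{b{\left(66,182 \right)} + y{\left(158 \right)}}{46220 - 8920} = \frac{\left(-27 - 66\right) + \left(-49 + 158\right)}{46220 - 8920} = \frac{\left(-27 - 66\right) + 109}{37300} = \left(-93 + 109\right) \frac{1}{37300} = 16 \cdot \frac{1}{37300} = \frac{4}{9325}$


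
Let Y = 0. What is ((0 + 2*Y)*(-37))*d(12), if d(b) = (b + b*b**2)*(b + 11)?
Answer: 0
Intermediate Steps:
d(b) = (11 + b)*(b + b**3) (d(b) = (b + b**3)*(11 + b) = (11 + b)*(b + b**3))
((0 + 2*Y)*(-37))*d(12) = ((0 + 2*0)*(-37))*(12*(11 + 12 + 12**3 + 11*12**2)) = ((0 + 0)*(-37))*(12*(11 + 12 + 1728 + 11*144)) = (0*(-37))*(12*(11 + 12 + 1728 + 1584)) = 0*(12*3335) = 0*40020 = 0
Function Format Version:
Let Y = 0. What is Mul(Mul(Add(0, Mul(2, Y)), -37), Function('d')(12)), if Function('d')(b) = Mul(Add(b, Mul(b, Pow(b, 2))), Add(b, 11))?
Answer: 0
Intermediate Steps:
Function('d')(b) = Mul(Add(11, b), Add(b, Pow(b, 3))) (Function('d')(b) = Mul(Add(b, Pow(b, 3)), Add(11, b)) = Mul(Add(11, b), Add(b, Pow(b, 3))))
Mul(Mul(Add(0, Mul(2, Y)), -37), Function('d')(12)) = Mul(Mul(Add(0, Mul(2, 0)), -37), Mul(12, Add(11, 12, Pow(12, 3), Mul(11, Pow(12, 2))))) = Mul(Mul(Add(0, 0), -37), Mul(12, Add(11, 12, 1728, Mul(11, 144)))) = Mul(Mul(0, -37), Mul(12, Add(11, 12, 1728, 1584))) = Mul(0, Mul(12, 3335)) = Mul(0, 40020) = 0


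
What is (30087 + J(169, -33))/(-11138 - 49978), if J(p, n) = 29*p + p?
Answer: -11719/20372 ≈ -0.57525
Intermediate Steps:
J(p, n) = 30*p
(30087 + J(169, -33))/(-11138 - 49978) = (30087 + 30*169)/(-11138 - 49978) = (30087 + 5070)/(-61116) = 35157*(-1/61116) = -11719/20372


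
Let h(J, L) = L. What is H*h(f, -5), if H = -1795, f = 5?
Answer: 8975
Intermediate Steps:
H*h(f, -5) = -1795*(-5) = 8975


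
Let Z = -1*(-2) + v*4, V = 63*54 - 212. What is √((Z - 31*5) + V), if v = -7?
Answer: √3009 ≈ 54.854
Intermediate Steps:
V = 3190 (V = 3402 - 212 = 3190)
Z = -26 (Z = -1*(-2) - 7*4 = 2 - 28 = -26)
√((Z - 31*5) + V) = √((-26 - 31*5) + 3190) = √((-26 - 155) + 3190) = √(-181 + 3190) = √3009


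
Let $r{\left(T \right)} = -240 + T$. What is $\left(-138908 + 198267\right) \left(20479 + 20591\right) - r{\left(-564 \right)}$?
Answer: $2437874934$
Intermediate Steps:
$\left(-138908 + 198267\right) \left(20479 + 20591\right) - r{\left(-564 \right)} = \left(-138908 + 198267\right) \left(20479 + 20591\right) - \left(-240 - 564\right) = 59359 \cdot 41070 - -804 = 2437874130 + 804 = 2437874934$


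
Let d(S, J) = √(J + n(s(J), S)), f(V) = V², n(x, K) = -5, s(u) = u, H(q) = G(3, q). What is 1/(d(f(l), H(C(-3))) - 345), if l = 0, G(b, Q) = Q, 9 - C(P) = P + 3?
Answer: -1/343 ≈ -0.0029155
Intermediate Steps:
C(P) = 6 - P (C(P) = 9 - (P + 3) = 9 - (3 + P) = 9 + (-3 - P) = 6 - P)
H(q) = q
d(S, J) = √(-5 + J) (d(S, J) = √(J - 5) = √(-5 + J))
1/(d(f(l), H(C(-3))) - 345) = 1/(√(-5 + (6 - 1*(-3))) - 345) = 1/(√(-5 + (6 + 3)) - 345) = 1/(√(-5 + 9) - 345) = 1/(√4 - 345) = 1/(2 - 345) = 1/(-343) = -1/343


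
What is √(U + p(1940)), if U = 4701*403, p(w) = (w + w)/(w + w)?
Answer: 2*√473626 ≈ 1376.4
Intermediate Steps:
p(w) = 1 (p(w) = (2*w)/((2*w)) = (2*w)*(1/(2*w)) = 1)
U = 1894503
√(U + p(1940)) = √(1894503 + 1) = √1894504 = 2*√473626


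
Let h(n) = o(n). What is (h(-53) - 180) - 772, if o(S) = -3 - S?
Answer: -902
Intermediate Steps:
h(n) = -3 - n
(h(-53) - 180) - 772 = ((-3 - 1*(-53)) - 180) - 772 = ((-3 + 53) - 180) - 772 = (50 - 180) - 772 = -130 - 772 = -902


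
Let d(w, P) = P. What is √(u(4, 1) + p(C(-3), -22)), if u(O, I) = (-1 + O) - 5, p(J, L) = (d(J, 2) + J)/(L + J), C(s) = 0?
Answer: I*√253/11 ≈ 1.446*I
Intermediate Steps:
p(J, L) = (2 + J)/(J + L) (p(J, L) = (2 + J)/(L + J) = (2 + J)/(J + L))
u(O, I) = -6 + O
√(u(4, 1) + p(C(-3), -22)) = √((-6 + 4) + (2 + 0)/(0 - 22)) = √(-2 + 2/(-22)) = √(-2 - 1/22*2) = √(-2 - 1/11) = √(-23/11) = I*√253/11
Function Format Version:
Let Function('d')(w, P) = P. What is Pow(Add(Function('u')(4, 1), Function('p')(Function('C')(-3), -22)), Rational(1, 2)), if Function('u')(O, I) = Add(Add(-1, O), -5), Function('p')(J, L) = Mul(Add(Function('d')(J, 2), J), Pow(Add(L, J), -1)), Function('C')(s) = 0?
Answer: Mul(Rational(1, 11), I, Pow(253, Rational(1, 2))) ≈ Mul(1.4460, I)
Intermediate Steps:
Function('p')(J, L) = Mul(Pow(Add(J, L), -1), Add(2, J)) (Function('p')(J, L) = Mul(Add(2, J), Pow(Add(L, J), -1)) = Mul(Add(2, J), Pow(Add(J, L), -1)) = Mul(Pow(Add(J, L), -1), Add(2, J)))
Function('u')(O, I) = Add(-6, O)
Pow(Add(Function('u')(4, 1), Function('p')(Function('C')(-3), -22)), Rational(1, 2)) = Pow(Add(Add(-6, 4), Mul(Pow(Add(0, -22), -1), Add(2, 0))), Rational(1, 2)) = Pow(Add(-2, Mul(Pow(-22, -1), 2)), Rational(1, 2)) = Pow(Add(-2, Mul(Rational(-1, 22), 2)), Rational(1, 2)) = Pow(Add(-2, Rational(-1, 11)), Rational(1, 2)) = Pow(Rational(-23, 11), Rational(1, 2)) = Mul(Rational(1, 11), I, Pow(253, Rational(1, 2)))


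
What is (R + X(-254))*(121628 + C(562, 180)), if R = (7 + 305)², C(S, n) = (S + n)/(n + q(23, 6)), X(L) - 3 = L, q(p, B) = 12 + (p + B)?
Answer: 2609911299290/221 ≈ 1.1810e+10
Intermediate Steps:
q(p, B) = 12 + B + p (q(p, B) = 12 + (B + p) = 12 + B + p)
X(L) = 3 + L
C(S, n) = (S + n)/(41 + n) (C(S, n) = (S + n)/(n + (12 + 6 + 23)) = (S + n)/(n + 41) = (S + n)/(41 + n))
R = 97344 (R = 312² = 97344)
(R + X(-254))*(121628 + C(562, 180)) = (97344 + (3 - 254))*(121628 + (562 + 180)/(41 + 180)) = (97344 - 251)*(121628 + 742/221) = 97093*(121628 + (1/221)*742) = 97093*(121628 + 742/221) = 97093*(26880530/221) = 2609911299290/221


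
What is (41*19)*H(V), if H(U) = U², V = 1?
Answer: 779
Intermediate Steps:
(41*19)*H(V) = (41*19)*1² = 779*1 = 779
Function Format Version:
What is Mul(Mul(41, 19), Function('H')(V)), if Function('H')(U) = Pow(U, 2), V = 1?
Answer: 779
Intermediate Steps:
Mul(Mul(41, 19), Function('H')(V)) = Mul(Mul(41, 19), Pow(1, 2)) = Mul(779, 1) = 779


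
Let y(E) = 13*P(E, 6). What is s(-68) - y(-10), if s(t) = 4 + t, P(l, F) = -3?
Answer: -25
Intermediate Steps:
y(E) = -39 (y(E) = 13*(-3) = -39)
s(-68) - y(-10) = (4 - 68) - 1*(-39) = -64 + 39 = -25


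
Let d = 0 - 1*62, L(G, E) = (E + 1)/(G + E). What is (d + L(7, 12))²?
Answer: 1357225/361 ≈ 3759.6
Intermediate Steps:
L(G, E) = (1 + E)/(E + G)
d = -62 (d = 0 - 62 = -62)
(d + L(7, 12))² = (-62 + (1 + 12)/(12 + 7))² = (-62 + 13/19)² = (-1165/19)² = 1357225/361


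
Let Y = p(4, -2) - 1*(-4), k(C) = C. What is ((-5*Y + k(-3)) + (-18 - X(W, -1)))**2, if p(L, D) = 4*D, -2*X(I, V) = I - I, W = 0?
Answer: 1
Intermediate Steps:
X(I, V) = 0 (X(I, V) = -(I - I)/2 = -1/2*0 = 0)
Y = -4 (Y = 4*(-2) - 1*(-4) = -8 + 4 = -4)
((-5*Y + k(-3)) + (-18 - X(W, -1)))**2 = ((-5*(-4) - 3) + (-18 - 1*0))**2 = ((20 - 3) + (-18 + 0))**2 = (17 - 18)**2 = (-1)**2 = 1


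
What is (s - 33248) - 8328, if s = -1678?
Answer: -43254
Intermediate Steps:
(s - 33248) - 8328 = (-1678 - 33248) - 8328 = -34926 - 8328 = -43254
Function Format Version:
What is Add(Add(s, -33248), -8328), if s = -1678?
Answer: -43254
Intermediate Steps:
Add(Add(s, -33248), -8328) = Add(Add(-1678, -33248), -8328) = Add(-34926, -8328) = -43254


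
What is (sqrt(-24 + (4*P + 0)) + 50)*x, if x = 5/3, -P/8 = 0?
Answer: 250/3 + 10*I*sqrt(6)/3 ≈ 83.333 + 8.165*I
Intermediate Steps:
P = 0 (P = -8*0 = 0)
x = 5/3 (x = 5*(1/3) = 5/3 ≈ 1.6667)
(sqrt(-24 + (4*P + 0)) + 50)*x = (sqrt(-24 + (4*0 + 0)) + 50)*(5/3) = (sqrt(-24 + (0 + 0)) + 50)*(5/3) = (sqrt(-24 + 0) + 50)*(5/3) = (sqrt(-24) + 50)*(5/3) = (2*I*sqrt(6) + 50)*(5/3) = (50 + 2*I*sqrt(6))*(5/3) = 250/3 + 10*I*sqrt(6)/3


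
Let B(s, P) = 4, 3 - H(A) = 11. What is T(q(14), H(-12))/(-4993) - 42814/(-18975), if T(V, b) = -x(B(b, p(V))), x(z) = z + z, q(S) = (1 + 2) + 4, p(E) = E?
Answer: 213922102/94742175 ≈ 2.2579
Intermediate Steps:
H(A) = -8 (H(A) = 3 - 1*11 = 3 - 11 = -8)
q(S) = 7 (q(S) = 3 + 4 = 7)
x(z) = 2*z
T(V, b) = -8 (T(V, b) = -2*4 = -1*8 = -8)
T(q(14), H(-12))/(-4993) - 42814/(-18975) = -8/(-4993) - 42814/(-18975) = -8*(-1/4993) - 42814*(-1/18975) = 8/4993 + 42814/18975 = 213922102/94742175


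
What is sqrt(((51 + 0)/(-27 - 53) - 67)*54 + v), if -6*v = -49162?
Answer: sqrt(16348470)/60 ≈ 67.389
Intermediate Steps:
v = 24581/3 (v = -1/6*(-49162) = 24581/3 ≈ 8193.7)
sqrt(((51 + 0)/(-27 - 53) - 67)*54 + v) = sqrt(((51 + 0)/(-27 - 53) - 67)*54 + 24581/3) = sqrt((51/(-80) - 67)*54 + 24581/3) = sqrt((51*(-1/80) - 67)*54 + 24581/3) = sqrt((-51/80 - 67)*54 + 24581/3) = sqrt(-5411/80*54 + 24581/3) = sqrt(-146097/40 + 24581/3) = sqrt(544949/120) = sqrt(16348470)/60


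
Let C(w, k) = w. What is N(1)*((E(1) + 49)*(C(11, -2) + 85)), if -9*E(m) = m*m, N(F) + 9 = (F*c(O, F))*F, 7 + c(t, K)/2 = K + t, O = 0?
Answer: -98560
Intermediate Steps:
c(t, K) = -14 + 2*K + 2*t (c(t, K) = -14 + 2*(K + t) = -14 + (2*K + 2*t) = -14 + 2*K + 2*t)
N(F) = -9 + F²*(-14 + 2*F) (N(F) = -9 + (F*(-14 + 2*F + 2*0))*F = -9 + (F*(-14 + 2*F + 0))*F = -9 + (F*(-14 + 2*F))*F = -9 + F²*(-14 + 2*F))
E(m) = -m²/9 (E(m) = -m*m/9 = -m²/9)
N(1)*((E(1) + 49)*(C(11, -2) + 85)) = (-9 + 2*1²*(-7 + 1))*((-⅑*1² + 49)*(11 + 85)) = (-9 + 2*1*(-6))*((-⅑*1 + 49)*96) = (-9 - 12)*((-⅑ + 49)*96) = -3080*96/3 = -21*14080/3 = -98560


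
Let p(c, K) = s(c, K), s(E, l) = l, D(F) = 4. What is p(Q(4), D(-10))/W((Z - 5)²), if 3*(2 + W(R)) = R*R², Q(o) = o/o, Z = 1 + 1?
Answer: 4/241 ≈ 0.016598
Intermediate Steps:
Z = 2
Q(o) = 1
p(c, K) = K
W(R) = -2 + R³/3 (W(R) = -2 + (R*R²)/3 = -2 + R³/3)
p(Q(4), D(-10))/W((Z - 5)²) = 4/(-2 + ((2 - 5)²)³/3) = 4/(-2 + ((-3)²)³/3) = 4/(-2 + (⅓)*9³) = 4/(-2 + (⅓)*729) = 4/(-2 + 243) = 4/241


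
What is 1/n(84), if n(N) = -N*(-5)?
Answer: 1/420 ≈ 0.0023810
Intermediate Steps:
n(N) = 5*N (n(N) = -(-5)*N = 5*N)
1/n(84) = 1/(5*84) = 1/420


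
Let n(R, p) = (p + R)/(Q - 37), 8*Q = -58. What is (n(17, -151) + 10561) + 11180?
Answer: 3848693/177 ≈ 21744.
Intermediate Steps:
Q = -29/4 (Q = (⅛)*(-58) = -29/4 ≈ -7.2500)
n(R, p) = -4*R/177 - 4*p/177 (n(R, p) = (p + R)/(-29/4 - 37) = (R + p)/(-177/4) = (R + p)*(-4/177) = -4*R/177 - 4*p/177)
(n(17, -151) + 10561) + 11180 = ((-4/177*17 - 4/177*(-151)) + 10561) + 11180 = ((-68/177 + 604/177) + 10561) + 11180 = (536/177 + 10561) + 11180 = 1869833/177 + 11180 = 3848693/177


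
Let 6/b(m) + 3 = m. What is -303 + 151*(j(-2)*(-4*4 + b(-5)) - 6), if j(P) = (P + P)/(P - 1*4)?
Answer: -17371/6 ≈ -2895.2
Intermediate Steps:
j(P) = 2*P/(-4 + P) (j(P) = (2*P)/(P - 4) = (2*P)/(-4 + P) = 2*P/(-4 + P))
b(m) = 6/(-3 + m)
-303 + 151*(j(-2)*(-4*4 + b(-5)) - 6) = -303 + 151*((2*(-2)/(-4 - 2))*(-4*4 + 6/(-3 - 5)) - 6) = -303 + 151*((2*(-2)/(-6))*(-16 + 6/(-8)) - 6) = -303 + 151*((2*(-2)*(-⅙))*(-16 + 6*(-⅛)) - 6) = -303 + 151*(2*(-16 - ¾)/3 - 6) = -303 + 151*((⅔)*(-67/4) - 6) = -303 + 151*(-67/6 - 6) = -303 + 151*(-103/6) = -303 - 15553/6 = -17371/6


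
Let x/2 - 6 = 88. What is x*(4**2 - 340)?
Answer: -60912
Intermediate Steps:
x = 188 (x = 12 + 2*88 = 12 + 176 = 188)
x*(4**2 - 340) = 188*(4**2 - 340) = 188*(16 - 340) = 188*(-324) = -60912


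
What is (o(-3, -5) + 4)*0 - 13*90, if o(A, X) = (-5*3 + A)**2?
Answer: -1170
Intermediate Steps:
o(A, X) = (-15 + A)**2
(o(-3, -5) + 4)*0 - 13*90 = ((-15 - 3)**2 + 4)*0 - 13*90 = ((-18)**2 + 4)*0 - 1170 = (324 + 4)*0 - 1170 = 328*0 - 1170 = 0 - 1170 = -1170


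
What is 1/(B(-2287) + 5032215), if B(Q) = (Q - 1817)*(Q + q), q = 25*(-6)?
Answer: 1/15033663 ≈ 6.6517e-8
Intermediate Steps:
q = -150
B(Q) = (-1817 + Q)*(-150 + Q) (B(Q) = (Q - 1817)*(Q - 150) = (-1817 + Q)*(-150 + Q))
1/(B(-2287) + 5032215) = 1/((272550 + (-2287)**2 - 1967*(-2287)) + 5032215) = 1/((272550 + 5230369 + 4498529) + 5032215) = 1/(10001448 + 5032215) = 1/15033663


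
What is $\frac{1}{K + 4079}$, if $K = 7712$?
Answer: $\frac{1}{11791} \approx 8.481 \cdot 10^{-5}$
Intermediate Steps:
$\frac{1}{K + 4079} = \frac{1}{7712 + 4079} = \frac{1}{11791}$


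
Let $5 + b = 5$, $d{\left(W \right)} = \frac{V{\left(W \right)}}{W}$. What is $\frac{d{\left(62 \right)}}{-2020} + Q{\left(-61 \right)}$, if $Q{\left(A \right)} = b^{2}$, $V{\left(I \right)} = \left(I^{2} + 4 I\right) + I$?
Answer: $- \frac{67}{2020} \approx -0.033168$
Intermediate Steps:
$V{\left(I \right)} = I^{2} + 5 I$
$d{\left(W \right)} = 5 + W$ ($d{\left(W \right)} = \frac{W \left(5 + W\right)}{W} = 5 + W$)
$b = 0$ ($b = -5 + 5 = 0$)
$Q{\left(A \right)} = 0$ ($Q{\left(A \right)} = 0^{2} = 0$)
$\frac{d{\left(62 \right)}}{-2020} + Q{\left(-61 \right)} = \frac{5 + 62}{-2020} + 0 = 67 \left(- \frac{1}{2020}\right) + 0 = - \frac{67}{2020} + 0 = - \frac{67}{2020}$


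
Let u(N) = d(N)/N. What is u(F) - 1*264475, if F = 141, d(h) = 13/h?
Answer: -5258027462/19881 ≈ -2.6448e+5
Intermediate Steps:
u(N) = 13/N² (u(N) = (13/N)/N = 13/N²)
u(F) - 1*264475 = 13/141² - 1*264475 = 13*(1/19881) - 264475 = 13/19881 - 264475 = -5258027462/19881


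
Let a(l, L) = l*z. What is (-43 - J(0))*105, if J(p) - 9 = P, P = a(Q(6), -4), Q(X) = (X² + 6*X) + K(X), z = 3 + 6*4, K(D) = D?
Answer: -226590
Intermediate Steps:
z = 27 (z = 3 + 24 = 27)
Q(X) = X² + 7*X (Q(X) = (X² + 6*X) + X = X² + 7*X)
a(l, L) = 27*l (a(l, L) = l*27 = 27*l)
P = 2106 (P = 27*(6*(7 + 6)) = 27*(6*13) = 27*78 = 2106)
J(p) = 2115 (J(p) = 9 + 2106 = 2115)
(-43 - J(0))*105 = (-43 - 1*2115)*105 = (-43 - 2115)*105 = -2158*105 = -226590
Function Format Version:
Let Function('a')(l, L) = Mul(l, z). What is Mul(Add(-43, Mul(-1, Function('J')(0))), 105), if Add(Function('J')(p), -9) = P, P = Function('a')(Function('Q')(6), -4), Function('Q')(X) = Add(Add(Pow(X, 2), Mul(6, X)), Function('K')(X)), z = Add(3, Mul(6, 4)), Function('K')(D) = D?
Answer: -226590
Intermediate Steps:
z = 27 (z = Add(3, 24) = 27)
Function('Q')(X) = Add(Pow(X, 2), Mul(7, X)) (Function('Q')(X) = Add(Add(Pow(X, 2), Mul(6, X)), X) = Add(Pow(X, 2), Mul(7, X)))
Function('a')(l, L) = Mul(27, l) (Function('a')(l, L) = Mul(l, 27) = Mul(27, l))
P = 2106 (P = Mul(27, Mul(6, Add(7, 6))) = Mul(27, Mul(6, 13)) = Mul(27, 78) = 2106)
Function('J')(p) = 2115 (Function('J')(p) = Add(9, 2106) = 2115)
Mul(Add(-43, Mul(-1, Function('J')(0))), 105) = Mul(Add(-43, Mul(-1, 2115)), 105) = Mul(Add(-43, -2115), 105) = Mul(-2158, 105) = -226590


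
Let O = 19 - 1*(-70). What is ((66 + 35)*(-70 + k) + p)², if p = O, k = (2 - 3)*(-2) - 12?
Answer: 63856081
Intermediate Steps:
k = -10 (k = -1*(-2) - 12 = 2 - 12 = -10)
O = 89 (O = 19 + 70 = 89)
p = 89
((66 + 35)*(-70 + k) + p)² = ((66 + 35)*(-70 - 10) + 89)² = (101*(-80) + 89)² = (-8080 + 89)² = (-7991)² = 63856081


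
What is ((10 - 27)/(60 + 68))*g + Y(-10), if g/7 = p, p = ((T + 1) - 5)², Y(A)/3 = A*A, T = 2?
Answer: 9481/32 ≈ 296.28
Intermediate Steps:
Y(A) = 3*A² (Y(A) = 3*(A*A) = 3*A²)
p = 4 (p = ((2 + 1) - 5)² = (3 - 5)² = (-2)² = 4)
g = 28 (g = 7*4 = 28)
((10 - 27)/(60 + 68))*g + Y(-10) = ((10 - 27)/(60 + 68))*28 + 3*(-10)² = -17/128*28 + 3*100 = -17*1/128*28 + 300 = -17/128*28 + 300 = -119/32 + 300 = 9481/32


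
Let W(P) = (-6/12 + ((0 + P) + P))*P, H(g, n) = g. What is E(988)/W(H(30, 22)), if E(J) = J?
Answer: 988/1785 ≈ 0.55350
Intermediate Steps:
W(P) = P*(-½ + 2*P) (W(P) = (-6*1/12 + (P + P))*P = (-½ + 2*P)*P = P*(-½ + 2*P))
E(988)/W(H(30, 22)) = 988/(((½)*30*(-1 + 4*30))) = 988/(((½)*30*(-1 + 120))) = 988/(((½)*30*119)) = 988/1785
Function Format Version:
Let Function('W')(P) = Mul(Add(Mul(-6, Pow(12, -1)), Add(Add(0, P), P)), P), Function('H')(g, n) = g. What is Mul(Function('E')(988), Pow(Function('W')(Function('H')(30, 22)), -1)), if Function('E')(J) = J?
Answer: Rational(988, 1785) ≈ 0.55350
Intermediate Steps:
Function('W')(P) = Mul(P, Add(Rational(-1, 2), Mul(2, P))) (Function('W')(P) = Mul(Add(Mul(-6, Rational(1, 12)), Add(P, P)), P) = Mul(Add(Rational(-1, 2), Mul(2, P)), P) = Mul(P, Add(Rational(-1, 2), Mul(2, P))))
Mul(Function('E')(988), Pow(Function('W')(Function('H')(30, 22)), -1)) = Mul(988, Pow(Mul(Rational(1, 2), 30, Add(-1, Mul(4, 30))), -1)) = Mul(988, Pow(Mul(Rational(1, 2), 30, Add(-1, 120)), -1)) = Mul(988, Pow(Mul(Rational(1, 2), 30, 119), -1)) = Mul(988, Pow(1785, -1)) = Mul(988, Rational(1, 1785)) = Rational(988, 1785)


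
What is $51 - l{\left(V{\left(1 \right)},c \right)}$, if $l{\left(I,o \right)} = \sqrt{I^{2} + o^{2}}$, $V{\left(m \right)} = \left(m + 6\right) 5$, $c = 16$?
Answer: $51 - \sqrt{1481} \approx 12.516$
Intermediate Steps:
$V{\left(m \right)} = 30 + 5 m$ ($V{\left(m \right)} = \left(6 + m\right) 5 = 30 + 5 m$)
$51 - l{\left(V{\left(1 \right)},c \right)} = 51 - \sqrt{\left(30 + 5 \cdot 1\right)^{2} + 16^{2}} = 51 - \sqrt{\left(30 + 5\right)^{2} + 256} = 51 - \sqrt{35^{2} + 256} = 51 - \sqrt{1225 + 256} = 51 - \sqrt{1481}$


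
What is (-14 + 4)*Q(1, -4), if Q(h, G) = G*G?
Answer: -160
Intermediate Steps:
Q(h, G) = G**2
(-14 + 4)*Q(1, -4) = (-14 + 4)*(-4)**2 = -10*16 = -160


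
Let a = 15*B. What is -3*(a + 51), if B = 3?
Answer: -288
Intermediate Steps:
a = 45 (a = 15*3 = 45)
-3*(a + 51) = -3*(45 + 51) = -3*96 = -1*288 = -288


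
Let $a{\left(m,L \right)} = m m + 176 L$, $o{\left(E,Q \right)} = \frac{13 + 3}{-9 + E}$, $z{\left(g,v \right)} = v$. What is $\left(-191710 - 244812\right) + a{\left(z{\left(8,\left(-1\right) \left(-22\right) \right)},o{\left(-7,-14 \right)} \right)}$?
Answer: $-436214$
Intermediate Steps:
$o{\left(E,Q \right)} = \frac{16}{-9 + E}$
$a{\left(m,L \right)} = m^{2} + 176 L$
$\left(-191710 - 244812\right) + a{\left(z{\left(8,\left(-1\right) \left(-22\right) \right)},o{\left(-7,-14 \right)} \right)} = \left(-191710 - 244812\right) + \left(\left(\left(-1\right) \left(-22\right)\right)^{2} + 176 \frac{16}{-9 - 7}\right) = -436522 + \left(22^{2} + 176 \frac{16}{-16}\right) = -436522 + \left(484 + 176 \cdot 16 \left(- \frac{1}{16}\right)\right) = -436522 + \left(484 + 176 \left(-1\right)\right) = -436522 + \left(484 - 176\right) = -436522 + 308 = -436214$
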